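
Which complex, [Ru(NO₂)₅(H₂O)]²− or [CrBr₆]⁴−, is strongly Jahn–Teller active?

[Ru(NO₂)₅(H₂O)]²−: Ligand charges: each nitro (N-bound nitrite) is −1; water is neutral. With an overall charge of −2 the ruthenium centre must be in the +3 oxidation state. Ruthenium is a group-8 element; Ru(III) is therefore d⁵. A 4d ion has a large Δₒ and is invariably low-spin. The d⁵ configuration leaves the e_g set evenly filled (or empty) — no strong Jahn–Teller driving force.
[CrBr₆]⁴−: Summing ligand charges against the −4 overall charge gives an oxidation state of +2 for chromium. Cr sits in group 6, so the d-electron count is 6 − 2 = 4. Bromide is a weak-field ligand for a first-row metal, so the complex is high-spin. The t₂g³e_g¹ (high-spin) configuration has an unevenly filled e_g set; the Jahn–Teller theorem predicts a tetragonal distortion (typically axial elongation) to lift the degeneracy.

[CrBr₆]⁴−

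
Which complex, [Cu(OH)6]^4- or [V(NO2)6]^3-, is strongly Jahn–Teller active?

[Cu(OH)6]^4-: Each hydroxide is −1; balancing the −4 overall charge requires Cu(II). Cu sits in group 11, so the d-electron count is 11 − 2 = 9. The t₂g⁶e_g³ configuration has an unevenly filled e_g set; the Jahn–Teller theorem predicts a tetragonal distortion (typically axial elongation) to lift the degeneracy.
[V(NO2)6]^3-: Ligand charges: each nitro (N-bound nitrite) is −1. With an overall charge of −3 the vanadium centre must be in the +3 oxidation state. Vanadium is a group-5 element; V(III) is therefore d². The d² configuration leaves the e_g set evenly filled (or empty) — no strong Jahn–Teller driving force.

[Cu(OH)6]^4-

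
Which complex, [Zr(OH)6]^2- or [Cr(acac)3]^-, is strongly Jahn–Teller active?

[Cr(acac)3]^-

[Zr(OH)6]^2-: Summing ligand charges against the −2 overall charge gives an oxidation state of +4 for zirconium. Zr sits in group 4, so the d-electron count is 4 − 4 = 0. The d⁰ configuration leaves the e_g set evenly filled (or empty) — no strong Jahn–Teller driving force.
[Cr(acac)3]^-: Summing ligand charges against the −1 overall charge gives an oxidation state of +2 for chromium. Chromium is a group-6 element; Cr(II) is therefore d⁴. Acetylacetonate is a weak-field ligand for a first-row metal, so the complex is high-spin. The t₂g³e_g¹ (high-spin) configuration has an unevenly filled e_g set; the Jahn–Teller theorem predicts a tetragonal distortion (typically axial elongation) to lift the degeneracy.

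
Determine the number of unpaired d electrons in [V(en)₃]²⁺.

Ethylenediamine is neutral; balancing the +2 overall charge requires V(II).
Group 5 minus oxidation state 2 gives a d³ configuration.
Counting donor atoms: 3×ethylenediamine (bidentate) → 6 donors. Coordination number = 6.
In an octahedral field the d³ configuration is t₂g³e_g⁰ (only one arrangement possible), giving 3 unpaired electrons.

3 unpaired electrons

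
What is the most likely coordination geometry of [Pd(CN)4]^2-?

square planar

Summing ligand charges against the −2 overall charge gives an oxidation state of +2 for palladium.
Pd sits in group 10, so the d-electron count is 10 − 2 = 8.
With 4 monodentate ligands the coordination number is 4.
A 4d d⁸ ion has a large crystal-field splitting; square planar leaves the high-energy d_{x²−y²} orbital empty and maximises CFSE.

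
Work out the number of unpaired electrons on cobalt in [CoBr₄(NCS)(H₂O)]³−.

3

Each bromide is −1; each isothiocyanate is −1; water is neutral; balancing the −3 overall charge requires Co(II).
Co sits in group 9, so the d-electron count is 9 − 2 = 7.
The spin state decides the count: Bromide and isothiocyanate are weak-field ligands for a first-row metal, so the complex is high-spin.
An octahedral high-spin d⁷ ion is t₂g⁵e_g², giving 3 unpaired electrons.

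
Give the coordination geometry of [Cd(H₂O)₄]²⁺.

Summing ligand charges against the +2 overall charge gives an oxidation state of +2 for cadmium.
Cd sits in group 12, so the d-electron count is 12 − 2 = 10.
Coordination number: 4.
A d¹⁰ ion has no crystal-field stabilisation preference between square planar and tetrahedral, so four ligands adopt the sterically favoured tetrahedral geometry.

tetrahedral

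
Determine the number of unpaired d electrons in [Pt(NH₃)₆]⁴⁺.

0

Summing ligand charges against the +4 overall charge gives an oxidation state of +4 for platinum.
Pt sits in group 10, so the d-electron count is 10 − 4 = 6.
The spin state decides the count: a 5d ion has a large Δₒ and is invariably low-spin.
An octahedral low-spin d⁶ ion is t₂g⁶e_g⁰, giving 0 unpaired electrons.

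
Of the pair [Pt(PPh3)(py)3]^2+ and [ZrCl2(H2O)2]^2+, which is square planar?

For [Pt(PPh3)(py)3]^2+: Ligand charges: triphenylphosphine is neutral; pyridine is neutral. With an overall charge of +2 the platinum centre must be in the +2 oxidation state. Group 10 minus oxidation state 2 gives a d⁸ configuration. A 5d d⁸ ion has a large crystal-field splitting; square planar leaves the high-energy d_{x²−y²} orbital empty and maximises CFSE. → square planar.
For [ZrCl2(H2O)2]^2+: Each chloride is −1; water is neutral; balancing the +2 overall charge requires Zr(IV). Group 4 minus oxidation state 4 gives a d⁰ configuration. A d⁰ ion has no crystal-field stabilisation preference between square planar and tetrahedral, so four ligands adopt the sterically favoured tetrahedral geometry. → tetrahedral.

[Pt(PPh3)(py)3]^2+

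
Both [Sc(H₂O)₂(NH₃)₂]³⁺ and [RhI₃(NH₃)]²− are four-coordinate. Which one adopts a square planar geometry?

[RhI₃(NH₃)]²−

For [Sc(H₂O)₂(NH₃)₂]³⁺: Water is neutral; ammonia is neutral; balancing the +3 overall charge requires Sc(III). Sc sits in group 3, so the d-electron count is 3 − 3 = 0. A d⁰ ion has no crystal-field stabilisation preference between square planar and tetrahedral, so four ligands adopt the sterically favoured tetrahedral geometry. → tetrahedral.
For [RhI₃(NH₃)]²−: Each iodide is −1; ammonia is neutral; balancing the −2 overall charge requires Rh(I). Group 9 minus oxidation state 1 gives a d⁸ configuration. A 4d d⁸ ion has a large crystal-field splitting; square planar leaves the high-energy d_{x²−y²} orbital empty and maximises CFSE. → square planar.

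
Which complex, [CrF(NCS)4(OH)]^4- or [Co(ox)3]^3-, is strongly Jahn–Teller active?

[CrF(NCS)4(OH)]^4-

[CrF(NCS)4(OH)]^4-: Ligand charges: each fluoride is −1; each isothiocyanate is −1; each hydroxide is −1. With an overall charge of −4 the chromium centre must be in the +2 oxidation state. Group 6 minus oxidation state 2 gives a d⁴ configuration. Fluoride, hydroxide, and isothiocyanate are weak-field ligands for a first-row metal, so the complex is high-spin. The t₂g³e_g¹ (high-spin) configuration has an unevenly filled e_g set; the Jahn–Teller theorem predicts a tetragonal distortion (typically axial elongation) to lift the degeneracy.
[Co(ox)3]^3-: Summing ligand charges against the −3 overall charge gives an oxidation state of +3 for cobalt. Group 9 minus oxidation state 3 gives a d⁶ configuration. Co(III) has an exceptionally large octahedral splitting and is low-spin with essentially every ligand except fluoride. The d⁶ configuration leaves the e_g set evenly filled (or empty) — no strong Jahn–Teller driving force.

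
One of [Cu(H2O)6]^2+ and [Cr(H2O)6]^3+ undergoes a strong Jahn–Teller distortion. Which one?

[Cu(H2O)6]^2+

[Cu(H2O)6]^2+: Summing ligand charges against the +2 overall charge gives an oxidation state of +2 for copper. Group 11 minus oxidation state 2 gives a d⁹ configuration. The t₂g⁶e_g³ configuration has an unevenly filled e_g set; the Jahn–Teller theorem predicts a tetragonal distortion (typically axial elongation) to lift the degeneracy.
[Cr(H2O)6]^3+: Summing ligand charges against the +3 overall charge gives an oxidation state of +3 for chromium. Cr sits in group 6, so the d-electron count is 6 − 3 = 3. The d³ configuration leaves the e_g set evenly filled (or empty) — no strong Jahn–Teller driving force.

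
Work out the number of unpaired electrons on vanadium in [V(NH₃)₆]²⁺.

3 unpaired electrons

Ammonia is neutral; balancing the +2 overall charge requires V(II).
Group 5 minus oxidation state 2 gives a d³ configuration.
In an octahedral field the d³ configuration is t₂g³e_g⁰ (only one arrangement possible), giving 3 unpaired electrons.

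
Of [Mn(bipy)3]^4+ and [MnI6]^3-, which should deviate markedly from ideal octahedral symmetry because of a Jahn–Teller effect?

[MnI6]^3-

[Mn(bipy)3]^4+: Summing ligand charges against the +4 overall charge gives an oxidation state of +4 for manganese. Mn sits in group 7, so the d-electron count is 7 − 4 = 3. The d³ configuration leaves the e_g set evenly filled (or empty) — no strong Jahn–Teller driving force.
[MnI6]^3-: Ligand charges: each iodide is −1. With an overall charge of −3 the manganese centre must be in the +3 oxidation state. Mn sits in group 7, so the d-electron count is 7 − 3 = 4. Iodide is a weak-field ligand for a first-row metal, so the complex is high-spin. The t₂g³e_g¹ (high-spin) configuration has an unevenly filled e_g set; the Jahn–Teller theorem predicts a tetragonal distortion (typically axial elongation) to lift the degeneracy.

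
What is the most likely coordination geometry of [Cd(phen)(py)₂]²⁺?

tetrahedral

Ligand charges: 1,10-phenanthroline is neutral; pyridine is neutral. With an overall charge of +2 the cadmium centre must be in the +2 oxidation state.
Cd sits in group 12, so the d-electron count is 12 − 2 = 10.
Counting donor atoms: 1×1,10-phenanthroline (bidentate) → 2 donors; 2×pyridine (monodentate) → 2 donors. Coordination number = 4.
A d¹⁰ ion has no crystal-field stabilisation preference between square planar and tetrahedral, so four ligands adopt the sterically favoured tetrahedral geometry.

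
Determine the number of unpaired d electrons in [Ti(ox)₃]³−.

Ligand charges: each oxalate is −2. With an overall charge of −3 the titanium centre must be in the +3 oxidation state.
Titanium is a group-4 element; Ti(III) is therefore d¹.
Counting donor atoms: 3×oxalate (bidentate) → 6 donors. Coordination number = 6.
In an octahedral field the d¹ configuration is t₂g¹e_g⁰ (only one arrangement possible), giving 1 unpaired electron.

1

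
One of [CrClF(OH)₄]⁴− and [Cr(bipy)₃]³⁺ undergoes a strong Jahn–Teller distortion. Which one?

[CrClF(OH)₄]⁴−: Summing ligand charges against the −4 overall charge gives an oxidation state of +2 for chromium. Group 6 minus oxidation state 2 gives a d⁴ configuration. Chloride, fluoride, and hydroxide are weak-field ligands for a first-row metal, so the complex is high-spin. The t₂g³e_g¹ (high-spin) configuration has an unevenly filled e_g set; the Jahn–Teller theorem predicts a tetragonal distortion (typically axial elongation) to lift the degeneracy.
[Cr(bipy)₃]³⁺: Ligand charges: 2,2′-bipyridine is neutral. With an overall charge of +3 the chromium centre must be in the +3 oxidation state. Chromium is a group-6 element; Cr(III) is therefore d³. The d³ configuration leaves the e_g set evenly filled (or empty) — no strong Jahn–Teller driving force.

[CrClF(OH)₄]⁴−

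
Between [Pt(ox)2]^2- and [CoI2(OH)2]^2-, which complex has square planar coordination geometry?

[Pt(ox)2]^2-

For [Pt(ox)2]^2-: Summing ligand charges against the −2 overall charge gives an oxidation state of +2 for platinum. Group 10 minus oxidation state 2 gives a d⁸ configuration. A 5d d⁸ ion has a large crystal-field splitting; square planar leaves the high-energy d_{x²−y²} orbital empty and maximises CFSE. → square planar.
For [CoI2(OH)2]^2-: Ligand charges: each iodide is −1; each hydroxide is −1. With an overall charge of −2 the cobalt centre must be in the +2 oxidation state. Group 9 minus oxidation state 2 gives a d⁷ configuration. For a high-spin 3d d⁷ ion with weak-field ligands the small Δₜ gives little square-planar CFSE advantage, so four ligands adopt the sterically favoured tetrahedral geometry. → tetrahedral.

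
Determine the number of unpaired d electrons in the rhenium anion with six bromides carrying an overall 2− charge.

3

Summing ligand charges against the −2 overall charge gives an oxidation state of +4 for rhenium.
Rhenium is a group-7 element; Re(IV) is therefore d³.
In an octahedral field the d³ configuration is t₂g³e_g⁰ (only one arrangement possible), giving 3 unpaired electrons.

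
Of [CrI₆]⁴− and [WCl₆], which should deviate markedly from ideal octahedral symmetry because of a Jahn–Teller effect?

[CrI₆]⁴−

[CrI₆]⁴−: Ligand charges: each iodide is −1. With an overall charge of −4 the chromium centre must be in the +2 oxidation state. Cr sits in group 6, so the d-electron count is 6 − 2 = 4. Iodide is a weak-field ligand for a first-row metal, so the complex is high-spin. The t₂g³e_g¹ (high-spin) configuration has an unevenly filled e_g set; the Jahn–Teller theorem predicts a tetragonal distortion (typically axial elongation) to lift the degeneracy.
[WCl₆]: Each chloride is −1; balancing the 0 overall charge requires W(VI). Group 6 minus oxidation state 6 gives a d⁰ configuration. The d⁰ configuration leaves the e_g set evenly filled (or empty) — no strong Jahn–Teller driving force.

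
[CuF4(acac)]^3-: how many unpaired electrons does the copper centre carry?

Each fluoride is −1; each acetylacetonate is −1; balancing the −3 overall charge requires Cu(II).
Group 11 minus oxidation state 2 gives a d⁹ configuration.
Counting donor atoms: 4×fluoride (monodentate) → 4 donors; 1×acetylacetonate (bidentate) → 2 donors. Coordination number = 6.
In an octahedral field the d⁹ configuration is t₂g⁶e_g³ (only one arrangement possible), giving 1 unpaired electron.

1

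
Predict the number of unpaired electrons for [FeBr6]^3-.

Ligand charges: each bromide is −1. With an overall charge of −3 the iron centre must be in the +3 oxidation state.
Fe sits in group 8, so the d-electron count is 8 − 3 = 5.
The spin state decides the count: Bromide is a weak-field ligand for a first-row metal, so the complex is high-spin.
An octahedral high-spin d⁵ ion is t₂g³e_g², giving 5 unpaired electrons.

5 unpaired electrons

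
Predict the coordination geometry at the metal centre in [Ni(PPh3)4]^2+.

Summing ligand charges against the +2 overall charge gives an oxidation state of +2 for nickel.
Nickel is a group-10 element; Ni(II) is therefore d⁸.
With 4 monodentate ligands the coordination number is 4.
Triphenylphosphine is a strong-field ligand (high in the spectrochemical series).
A 3d d⁸ ion with strong-field ligands gains enough CFSE to favour square planar over tetrahedral.

square planar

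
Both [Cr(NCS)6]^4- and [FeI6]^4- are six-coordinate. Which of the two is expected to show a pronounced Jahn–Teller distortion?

[Cr(NCS)6]^4-

[Cr(NCS)6]^4-: Summing ligand charges against the −4 overall charge gives an oxidation state of +2 for chromium. Cr sits in group 6, so the d-electron count is 6 − 2 = 4. Isothiocyanate is a weak-field ligand for a first-row metal, so the complex is high-spin. The t₂g³e_g¹ (high-spin) configuration has an unevenly filled e_g set; the Jahn–Teller theorem predicts a tetragonal distortion (typically axial elongation) to lift the degeneracy.
[FeI6]^4-: Ligand charges: each iodide is −1. With an overall charge of −4 the iron centre must be in the +2 oxidation state. Iron is a group-8 element; Fe(II) is therefore d⁶. Iodide is a weak-field ligand for a first-row metal, so the complex is high-spin. The d⁶ configuration leaves the e_g set evenly filled (or empty) — no strong Jahn–Teller driving force.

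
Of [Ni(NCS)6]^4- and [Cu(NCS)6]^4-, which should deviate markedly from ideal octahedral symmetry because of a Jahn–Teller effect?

[Cu(NCS)6]^4-

[Ni(NCS)6]^4-: Ligand charges: each isothiocyanate is −1. With an overall charge of −4 the nickel centre must be in the +2 oxidation state. Ni sits in group 10, so the d-electron count is 10 − 2 = 8. The d⁸ configuration leaves the e_g set evenly filled (or empty) — no strong Jahn–Teller driving force.
[Cu(NCS)6]^4-: Each isothiocyanate is −1; balancing the −4 overall charge requires Cu(II). Group 11 minus oxidation state 2 gives a d⁹ configuration. The t₂g⁶e_g³ configuration has an unevenly filled e_g set; the Jahn–Teller theorem predicts a tetragonal distortion (typically axial elongation) to lift the degeneracy.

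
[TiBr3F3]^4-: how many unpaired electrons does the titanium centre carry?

Summing ligand charges against the −4 overall charge gives an oxidation state of +2 for titanium.
Group 4 minus oxidation state 2 gives a d² configuration.
In an octahedral field the d² configuration is t₂g²e_g⁰ (only one arrangement possible), giving 2 unpaired electrons.

2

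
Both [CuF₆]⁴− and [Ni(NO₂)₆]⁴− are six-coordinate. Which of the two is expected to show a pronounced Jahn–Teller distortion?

[CuF₆]⁴−: Ligand charges: each fluoride is −1. With an overall charge of −4 the copper centre must be in the +2 oxidation state. Cu sits in group 11, so the d-electron count is 11 − 2 = 9. The t₂g⁶e_g³ configuration has an unevenly filled e_g set; the Jahn–Teller theorem predicts a tetragonal distortion (typically axial elongation) to lift the degeneracy.
[Ni(NO₂)₆]⁴−: Each nitro (N-bound nitrite) is −1; balancing the −4 overall charge requires Ni(II). Ni sits in group 10, so the d-electron count is 10 − 2 = 8. The d⁸ configuration leaves the e_g set evenly filled (or empty) — no strong Jahn–Teller driving force.

[CuF₆]⁴−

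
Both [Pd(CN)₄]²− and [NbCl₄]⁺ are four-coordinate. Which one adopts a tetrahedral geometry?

For [Pd(CN)₄]²−: Summing ligand charges against the −2 overall charge gives an oxidation state of +2 for palladium. Palladium is a group-10 element; Pd(II) is therefore d⁸. A 4d d⁸ ion has a large crystal-field splitting; square planar leaves the high-energy d_{x²−y²} orbital empty and maximises CFSE. → square planar.
For [NbCl₄]⁺: Summing ligand charges against the +1 overall charge gives an oxidation state of +5 for niobium. Niobium is a group-5 element; Nb(V) is therefore d⁰. A d⁰ ion has no crystal-field stabilisation preference between square planar and tetrahedral, so four ligands adopt the sterically favoured tetrahedral geometry. → tetrahedral.

[NbCl₄]⁺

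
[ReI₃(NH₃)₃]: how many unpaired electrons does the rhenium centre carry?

2

Each iodide is −1; ammonia is neutral; balancing the 0 overall charge requires Re(III).
Rhenium is a group-7 element; Re(III) is therefore d⁴.
The spin state decides the count: a 5d ion has a large Δₒ and is invariably low-spin.
An octahedral low-spin d⁴ ion is t₂g⁴e_g⁰, giving 2 unpaired electrons.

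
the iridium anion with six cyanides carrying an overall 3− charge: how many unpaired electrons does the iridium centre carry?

0 unpaired electrons

Summing ligand charges against the −3 overall charge gives an oxidation state of +3 for iridium.
Group 9 minus oxidation state 3 gives a d⁶ configuration.
The spin state decides the count: a 5d ion has a large Δₒ and is invariably low-spin.
An octahedral low-spin d⁶ ion is t₂g⁶e_g⁰, giving 0 unpaired electrons.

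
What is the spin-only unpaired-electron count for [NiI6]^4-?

Each iodide is −1; balancing the −4 overall charge requires Ni(II).
Group 10 minus oxidation state 2 gives a d⁸ configuration.
In an octahedral field the d⁸ configuration is t₂g⁶e_g² (only one arrangement possible), giving 2 unpaired electrons.

2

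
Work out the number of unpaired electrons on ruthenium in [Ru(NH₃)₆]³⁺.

Summing ligand charges against the +3 overall charge gives an oxidation state of +3 for ruthenium.
Ruthenium is a group-8 element; Ru(III) is therefore d⁵.
The spin state decides the count: a 4d ion has a large Δₒ and is invariably low-spin.
An octahedral low-spin d⁵ ion is t₂g⁵e_g⁰, giving 1 unpaired electron.

1 unpaired electron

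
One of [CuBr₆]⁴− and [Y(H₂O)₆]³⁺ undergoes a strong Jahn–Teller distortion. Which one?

[CuBr₆]⁴−: Ligand charges: each bromide is −1. With an overall charge of −4 the copper centre must be in the +2 oxidation state. Copper is a group-11 element; Cu(II) is therefore d⁹. The t₂g⁶e_g³ configuration has an unevenly filled e_g set; the Jahn–Teller theorem predicts a tetragonal distortion (typically axial elongation) to lift the degeneracy.
[Y(H₂O)₆]³⁺: Ligand charges: water is neutral. With an overall charge of +3 the yttrium centre must be in the +3 oxidation state. Yttrium is a group-3 element; Y(III) is therefore d⁰. The d⁰ configuration leaves the e_g set evenly filled (or empty) — no strong Jahn–Teller driving force.

[CuBr₆]⁴−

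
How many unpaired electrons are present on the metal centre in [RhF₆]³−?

0

Each fluoride is −1; balancing the −3 overall charge requires Rh(III).
Group 9 minus oxidation state 3 gives a d⁶ configuration.
The spin state decides the count: a 4d ion has a large Δₒ and is invariably low-spin.
An octahedral low-spin d⁶ ion is t₂g⁶e_g⁰, giving 0 unpaired electrons.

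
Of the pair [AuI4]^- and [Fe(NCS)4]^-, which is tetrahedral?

[Fe(NCS)4]^-

For [AuI4]^-: Summing ligand charges against the −1 overall charge gives an oxidation state of +3 for gold. Au sits in group 11, so the d-electron count is 11 − 3 = 8. A 5d d⁸ ion has a large crystal-field splitting; square planar leaves the high-energy d_{x²−y²} orbital empty and maximises CFSE. → square planar.
For [Fe(NCS)4]^-: Summing ligand charges against the −1 overall charge gives an oxidation state of +3 for iron. Iron is a group-8 element; Fe(III) is therefore d⁵. A high-spin d⁵ ion has zero CFSE in either geometry, so four ligands adopt the sterically favoured tetrahedral geometry. → tetrahedral.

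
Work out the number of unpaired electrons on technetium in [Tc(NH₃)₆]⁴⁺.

Ammonia is neutral; balancing the +4 overall charge requires Tc(IV).
Tc sits in group 7, so the d-electron count is 7 − 4 = 3.
In an octahedral field the d³ configuration is t₂g³e_g⁰ (only one arrangement possible), giving 3 unpaired electrons.

3 unpaired electrons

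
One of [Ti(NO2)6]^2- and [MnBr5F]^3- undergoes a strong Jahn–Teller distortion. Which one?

[MnBr5F]^3-

[Ti(NO2)6]^2-: Summing ligand charges against the −2 overall charge gives an oxidation state of +4 for titanium. Ti sits in group 4, so the d-electron count is 4 − 4 = 0. The d⁰ configuration leaves the e_g set evenly filled (or empty) — no strong Jahn–Teller driving force.
[MnBr5F]^3-: Ligand charges: each bromide is −1; each fluoride is −1. With an overall charge of −3 the manganese centre must be in the +3 oxidation state. Group 7 minus oxidation state 3 gives a d⁴ configuration. Bromide and fluoride are weak-field ligands for a first-row metal, so the complex is high-spin. The t₂g³e_g¹ (high-spin) configuration has an unevenly filled e_g set; the Jahn–Teller theorem predicts a tetragonal distortion (typically axial elongation) to lift the degeneracy.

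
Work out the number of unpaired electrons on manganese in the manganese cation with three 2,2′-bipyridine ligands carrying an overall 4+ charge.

3 unpaired electrons

Ligand charges: 2,2′-bipyridine is neutral. With an overall charge of +4 the manganese centre must be in the +4 oxidation state.
Manganese is a group-7 element; Mn(IV) is therefore d³.
Counting donor atoms: 3×2,2′-bipyridine (bidentate) → 6 donors. Coordination number = 6.
In an octahedral field the d³ configuration is t₂g³e_g⁰ (only one arrangement possible), giving 3 unpaired electrons.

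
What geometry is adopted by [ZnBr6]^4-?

Ligand charges: each bromide is −1. With an overall charge of −4 the zinc centre must be in the +2 oxidation state.
Zinc is a group-12 element; Zn(II) is therefore d¹⁰.
With 6 monodentate ligands the coordination number is 6.
Six donors around a single metal centre give an octahedral coordination sphere.

octahedral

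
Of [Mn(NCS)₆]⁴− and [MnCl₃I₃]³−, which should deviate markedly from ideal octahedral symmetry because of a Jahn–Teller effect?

[MnCl₃I₃]³−

[Mn(NCS)₆]⁴−: Ligand charges: each isothiocyanate is −1. With an overall charge of −4 the manganese centre must be in the +2 oxidation state. Group 7 minus oxidation state 2 gives a d⁵ configuration. Isothiocyanate is a weak-field ligand for a first-row metal, so the complex is high-spin. The d⁵ configuration leaves the e_g set evenly filled (or empty) — no strong Jahn–Teller driving force.
[MnCl₃I₃]³−: Ligand charges: each chloride is −1; each iodide is −1. With an overall charge of −3 the manganese centre must be in the +3 oxidation state. Mn sits in group 7, so the d-electron count is 7 − 3 = 4. Chloride and iodide are weak-field ligands for a first-row metal, so the complex is high-spin. The t₂g³e_g¹ (high-spin) configuration has an unevenly filled e_g set; the Jahn–Teller theorem predicts a tetragonal distortion (typically axial elongation) to lift the degeneracy.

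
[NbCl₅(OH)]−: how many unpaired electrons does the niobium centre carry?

0 unpaired electrons

Ligand charges: each chloride is −1; each hydroxide is −1. With an overall charge of −1 the niobium centre must be in the +5 oxidation state.
Niobium is a group-5 element; Nb(V) is therefore d⁰.
In an octahedral field the d⁰ configuration is t₂g⁰e_g⁰, giving 0 unpaired electrons.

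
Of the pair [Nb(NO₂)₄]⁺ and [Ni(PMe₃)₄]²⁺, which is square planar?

For [Nb(NO₂)₄]⁺: Each nitro (N-bound nitrite) is −1; balancing the +1 overall charge requires Nb(V). Nb sits in group 5, so the d-electron count is 5 − 5 = 0. A d⁰ ion has no crystal-field stabilisation preference between square planar and tetrahedral, so four ligands adopt the sterically favoured tetrahedral geometry. → tetrahedral.
For [Ni(PMe₃)₄]²⁺: Trimethylphosphine is neutral; balancing the +2 overall charge requires Ni(II). Nickel is a group-10 element; Ni(II) is therefore d⁸. Trimethylphosphine is a strong-field ligand (high in the spectrochemical series). A 3d d⁸ ion with strong-field ligands gains enough CFSE to favour square planar over tetrahedral. → square planar.

[Ni(PMe₃)₄]²⁺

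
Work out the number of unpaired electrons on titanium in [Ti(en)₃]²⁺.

Summing ligand charges against the +2 overall charge gives an oxidation state of +2 for titanium.
Titanium is a group-4 element; Ti(II) is therefore d².
Counting donor atoms: 3×ethylenediamine (bidentate) → 6 donors. Coordination number = 6.
In an octahedral field the d² configuration is t₂g²e_g⁰ (only one arrangement possible), giving 2 unpaired electrons.

2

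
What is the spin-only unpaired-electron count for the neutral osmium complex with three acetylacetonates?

Ligand charges: each acetylacetonate is −1. With an overall charge of 0 the osmium centre must be in the +3 oxidation state.
Group 8 minus oxidation state 3 gives a d⁵ configuration.
Counting donor atoms: 3×acetylacetonate (bidentate) → 6 donors. Coordination number = 6.
The spin state decides the count: a 5d ion has a large Δₒ and is invariably low-spin.
An octahedral low-spin d⁵ ion is t₂g⁵e_g⁰, giving 1 unpaired electron.

1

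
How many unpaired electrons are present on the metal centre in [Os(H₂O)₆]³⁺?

1 unpaired electron

Summing ligand charges against the +3 overall charge gives an oxidation state of +3 for osmium.
Group 8 minus oxidation state 3 gives a d⁵ configuration.
The spin state decides the count: a 5d ion has a large Δₒ and is invariably low-spin.
An octahedral low-spin d⁵ ion is t₂g⁵e_g⁰, giving 1 unpaired electron.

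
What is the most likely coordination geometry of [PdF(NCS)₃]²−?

square planar

Each fluoride is −1; each isothiocyanate is −1; balancing the −2 overall charge requires Pd(II).
Palladium is a group-10 element; Pd(II) is therefore d⁸.
With 4 monodentate ligands the coordination number is 4.
A 4d d⁸ ion has a large crystal-field splitting; square planar leaves the high-energy d_{x²−y²} orbital empty and maximises CFSE.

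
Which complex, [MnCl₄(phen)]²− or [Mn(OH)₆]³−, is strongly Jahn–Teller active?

[MnCl₄(phen)]²−: Summing ligand charges against the −2 overall charge gives an oxidation state of +2 for manganese. Group 7 minus oxidation state 2 gives a d⁵ configuration. Chloride is a weak-field ligand for a first-row metal, so the complex is high-spin. The d⁵ configuration leaves the e_g set evenly filled (or empty) — no strong Jahn–Teller driving force.
[Mn(OH)₆]³−: Ligand charges: each hydroxide is −1. With an overall charge of −3 the manganese centre must be in the +3 oxidation state. Manganese is a group-7 element; Mn(III) is therefore d⁴. Hydroxide is a weak-field ligand for a first-row metal, so the complex is high-spin. The t₂g³e_g¹ (high-spin) configuration has an unevenly filled e_g set; the Jahn–Teller theorem predicts a tetragonal distortion (typically axial elongation) to lift the degeneracy.

[Mn(OH)₆]³−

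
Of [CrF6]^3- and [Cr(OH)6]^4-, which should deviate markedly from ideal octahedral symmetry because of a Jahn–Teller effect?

[CrF6]^3-: Summing ligand charges against the −3 overall charge gives an oxidation state of +3 for chromium. Cr sits in group 6, so the d-electron count is 6 − 3 = 3. The d³ configuration leaves the e_g set evenly filled (or empty) — no strong Jahn–Teller driving force.
[Cr(OH)6]^4-: Summing ligand charges against the −4 overall charge gives an oxidation state of +2 for chromium. Group 6 minus oxidation state 2 gives a d⁴ configuration. Hydroxide is a weak-field ligand for a first-row metal, so the complex is high-spin. The t₂g³e_g¹ (high-spin) configuration has an unevenly filled e_g set; the Jahn–Teller theorem predicts a tetragonal distortion (typically axial elongation) to lift the degeneracy.

[Cr(OH)6]^4-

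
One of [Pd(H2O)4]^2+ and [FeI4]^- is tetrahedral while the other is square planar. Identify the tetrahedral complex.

For [Pd(H2O)4]^2+: Water is neutral; balancing the +2 overall charge requires Pd(II). Group 10 minus oxidation state 2 gives a d⁸ configuration. A 4d d⁸ ion has a large crystal-field splitting; square planar leaves the high-energy d_{x²−y²} orbital empty and maximises CFSE. → square planar.
For [FeI4]^-: Each iodide is −1; balancing the −1 overall charge requires Fe(III). Fe sits in group 8, so the d-electron count is 8 − 3 = 5. A high-spin d⁵ ion has zero CFSE in either geometry, so four ligands adopt the sterically favoured tetrahedral geometry. → tetrahedral.

[FeI4]^-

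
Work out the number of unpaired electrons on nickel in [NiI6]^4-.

2

Summing ligand charges against the −4 overall charge gives an oxidation state of +2 for nickel.
Nickel is a group-10 element; Ni(II) is therefore d⁸.
In an octahedral field the d⁸ configuration is t₂g⁶e_g² (only one arrangement possible), giving 2 unpaired electrons.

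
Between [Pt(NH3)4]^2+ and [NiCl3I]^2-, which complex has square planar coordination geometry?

For [Pt(NH3)4]^2+: Ammonia is neutral; balancing the +2 overall charge requires Pt(II). Platinum is a group-10 element; Pt(II) is therefore d⁸. A 5d d⁸ ion has a large crystal-field splitting; square planar leaves the high-energy d_{x²−y²} orbital empty and maximises CFSE. → square planar.
For [NiCl3I]^2-: Summing ligand charges against the −2 overall charge gives an oxidation state of +2 for nickel. Group 10 minus oxidation state 2 gives a d⁸ configuration. Chloride and iodide are weak-field ligands. With weak-field ligands the CFSE gain from square planar is small, so a 3d d⁸ ion takes the sterically preferred tetrahedral geometry. → tetrahedral.

[Pt(NH3)4]^2+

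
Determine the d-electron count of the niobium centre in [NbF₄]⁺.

d⁰

Ligand charges: each fluoride is −1. With an overall charge of +1 the niobium centre must be in the +5 oxidation state.
Nb sits in group 5, so the d-electron count is 5 − 5 = 0.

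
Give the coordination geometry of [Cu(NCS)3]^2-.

Each isothiocyanate is −1; balancing the −2 overall charge requires Cu(I).
Group 11 minus oxidation state 1 gives a d¹⁰ configuration.
With 3 monodentate ligands the coordination number is 3.
Three ligands around a d¹⁰ centre minimise repulsion in a trigonal-planar arrangement.

trigonal planar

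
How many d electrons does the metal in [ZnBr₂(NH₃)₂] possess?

d10

Ligand charges: each bromide is −1; ammonia is neutral. With an overall charge of 0 the zinc centre must be in the +2 oxidation state.
Group 12 minus oxidation state 2 gives a d¹⁰ configuration.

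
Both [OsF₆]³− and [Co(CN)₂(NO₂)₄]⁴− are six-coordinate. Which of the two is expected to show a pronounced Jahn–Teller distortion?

[Co(CN)₂(NO₂)₄]⁴−

[OsF₆]³−: Each fluoride is −1; balancing the −3 overall charge requires Os(III). Os sits in group 8, so the d-electron count is 8 − 3 = 5. A 5d ion has a large Δₒ and is invariably low-spin. The d⁵ configuration leaves the e_g set evenly filled (or empty) — no strong Jahn–Teller driving force.
[Co(CN)₂(NO₂)₄]⁴−: Summing ligand charges against the −4 overall charge gives an oxidation state of +2 for cobalt. Co sits in group 9, so the d-electron count is 9 − 2 = 7. Cyanide and nitro (N-bound nitrite) are strong-field ligands (high in the spectrochemical series) for a first-row metal, so the complex is low-spin. The t₂g⁶e_g¹ (low-spin) configuration has an unevenly filled e_g set; the Jahn–Teller theorem predicts a tetragonal distortion (typically axial elongation) to lift the degeneracy.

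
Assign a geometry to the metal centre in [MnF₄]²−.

Ligand charges: each fluoride is −1. With an overall charge of −2 the manganese centre must be in the +2 oxidation state.
Group 7 minus oxidation state 2 gives a d⁵ configuration.
With 4 monodentate ligands the coordination number is 4.
Fluoride is a weak-field ligand.
A high-spin d⁵ ion has zero CFSE in either geometry, so four ligands adopt the sterically favoured tetrahedral geometry.

tetrahedral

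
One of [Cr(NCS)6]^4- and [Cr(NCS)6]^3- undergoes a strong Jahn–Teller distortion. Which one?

[Cr(NCS)6]^4-

[Cr(NCS)6]^4-: Ligand charges: each isothiocyanate is −1. With an overall charge of −4 the chromium centre must be in the +2 oxidation state. Cr sits in group 6, so the d-electron count is 6 − 2 = 4. Isothiocyanate is a weak-field ligand for a first-row metal, so the complex is high-spin. The t₂g³e_g¹ (high-spin) configuration has an unevenly filled e_g set; the Jahn–Teller theorem predicts a tetragonal distortion (typically axial elongation) to lift the degeneracy.
[Cr(NCS)6]^3-: Ligand charges: each isothiocyanate is −1. With an overall charge of −3 the chromium centre must be in the +3 oxidation state. Chromium is a group-6 element; Cr(III) is therefore d³. The d³ configuration leaves the e_g set evenly filled (or empty) — no strong Jahn–Teller driving force.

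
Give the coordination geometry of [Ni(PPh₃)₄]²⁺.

Triphenylphosphine is neutral; balancing the +2 overall charge requires Ni(II).
Ni sits in group 10, so the d-electron count is 10 − 2 = 8.
With 4 monodentate ligands the coordination number is 4.
Triphenylphosphine is a strong-field ligand (high in the spectrochemical series).
A 3d d⁸ ion with strong-field ligands gains enough CFSE to favour square planar over tetrahedral.

square planar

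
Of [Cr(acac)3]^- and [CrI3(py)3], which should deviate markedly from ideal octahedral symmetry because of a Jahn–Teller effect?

[Cr(acac)3]^-

[Cr(acac)3]^-: Each acetylacetonate is −1; balancing the −1 overall charge requires Cr(II). Group 6 minus oxidation state 2 gives a d⁴ configuration. Acetylacetonate is a weak-field ligand for a first-row metal, so the complex is high-spin. The t₂g³e_g¹ (high-spin) configuration has an unevenly filled e_g set; the Jahn–Teller theorem predicts a tetragonal distortion (typically axial elongation) to lift the degeneracy.
[CrI3(py)3]: Each iodide is −1; pyridine is neutral; balancing the 0 overall charge requires Cr(III). Chromium is a group-6 element; Cr(III) is therefore d³. The d³ configuration leaves the e_g set evenly filled (or empty) — no strong Jahn–Teller driving force.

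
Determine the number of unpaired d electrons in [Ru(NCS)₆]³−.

1

Ligand charges: each isothiocyanate is −1. With an overall charge of −3 the ruthenium centre must be in the +3 oxidation state.
Group 8 minus oxidation state 3 gives a d⁵ configuration.
The spin state decides the count: a 4d ion has a large Δₒ and is invariably low-spin.
An octahedral low-spin d⁵ ion is t₂g⁵e_g⁰, giving 1 unpaired electron.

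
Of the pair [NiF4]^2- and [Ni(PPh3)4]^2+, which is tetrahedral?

[NiF4]^2-

For [NiF4]^2-: Summing ligand charges against the −2 overall charge gives an oxidation state of +2 for nickel. Nickel is a group-10 element; Ni(II) is therefore d⁸. Fluoride is a weak-field ligand. With weak-field ligands the CFSE gain from square planar is small, so a 3d d⁸ ion takes the sterically preferred tetrahedral geometry. → tetrahedral.
For [Ni(PPh3)4]^2+: Ligand charges: triphenylphosphine is neutral. With an overall charge of +2 the nickel centre must be in the +2 oxidation state. Ni sits in group 10, so the d-electron count is 10 − 2 = 8. Triphenylphosphine is a strong-field ligand (high in the spectrochemical series). A 3d d⁸ ion with strong-field ligands gains enough CFSE to favour square planar over tetrahedral. → square planar.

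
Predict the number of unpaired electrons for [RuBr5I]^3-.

Ligand charges: each bromide is −1; each iodide is −1. With an overall charge of −3 the ruthenium centre must be in the +3 oxidation state.
Ruthenium is a group-8 element; Ru(III) is therefore d⁵.
The spin state decides the count: a 4d ion has a large Δₒ and is invariably low-spin.
An octahedral low-spin d⁵ ion is t₂g⁵e_g⁰, giving 1 unpaired electron.

1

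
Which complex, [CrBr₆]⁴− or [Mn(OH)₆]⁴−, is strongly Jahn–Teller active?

[CrBr₆]⁴−: Summing ligand charges against the −4 overall charge gives an oxidation state of +2 for chromium. Cr sits in group 6, so the d-electron count is 6 − 2 = 4. Bromide is a weak-field ligand for a first-row metal, so the complex is high-spin. The t₂g³e_g¹ (high-spin) configuration has an unevenly filled e_g set; the Jahn–Teller theorem predicts a tetragonal distortion (typically axial elongation) to lift the degeneracy.
[Mn(OH)₆]⁴−: Ligand charges: each hydroxide is −1. With an overall charge of −4 the manganese centre must be in the +2 oxidation state. Mn sits in group 7, so the d-electron count is 7 − 2 = 5. Hydroxide is a weak-field ligand for a first-row metal, so the complex is high-spin. The d⁵ configuration leaves the e_g set evenly filled (or empty) — no strong Jahn–Teller driving force.

[CrBr₆]⁴−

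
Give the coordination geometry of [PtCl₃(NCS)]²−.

Summing ligand charges against the −2 overall charge gives an oxidation state of +2 for platinum.
Platinum is a group-10 element; Pt(II) is therefore d⁸.
With 4 monodentate ligands the coordination number is 4.
A 5d d⁸ ion has a large crystal-field splitting; square planar leaves the high-energy d_{x²−y²} orbital empty and maximises CFSE.

square planar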